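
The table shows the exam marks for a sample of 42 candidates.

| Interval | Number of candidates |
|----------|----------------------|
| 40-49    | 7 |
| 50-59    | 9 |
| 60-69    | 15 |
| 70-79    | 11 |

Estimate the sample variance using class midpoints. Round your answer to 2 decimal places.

Midpoints: 44.5, 54.5, 64.5, 74.5
n = 42, Σfm = 2589, mean = 61.6429
Σfm² = 164050.5
Σf(m − x̄)² = Σfm² − (Σfm)²/n = 164050.5 − 2589²/42 = 4457.1429
Sample variance = 4457.1429 / 41 = 108.7108

108.71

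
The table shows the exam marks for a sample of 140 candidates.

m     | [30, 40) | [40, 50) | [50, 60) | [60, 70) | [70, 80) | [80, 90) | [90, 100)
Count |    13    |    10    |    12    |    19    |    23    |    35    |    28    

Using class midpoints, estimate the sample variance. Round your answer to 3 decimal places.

Midpoints: 35, 45, 55, 65, 75, 85, 95
n = 140, Σfm = 10160, mean = 72.5714
Σfm² = 787700
Σf(m − x̄)² = Σfm² − (Σfm)²/n = 787700 − 10160²/140 = 50374.2857
Sample variance = 50374.2857 / 139 = 362.4049

362.405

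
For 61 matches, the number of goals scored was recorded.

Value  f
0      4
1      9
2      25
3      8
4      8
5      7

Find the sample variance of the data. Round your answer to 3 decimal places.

1.919

Values: 0, 1, 2, 3, 4, 5
n = 61, Σfx = 150, mean = 2.4590
Σfx² = 484
Σf(x − x̄)² = Σfx² − (Σfx)²/n = 484 − 150²/61 = 115.1475
Sample variance = 115.1475 / 60 = 1.9191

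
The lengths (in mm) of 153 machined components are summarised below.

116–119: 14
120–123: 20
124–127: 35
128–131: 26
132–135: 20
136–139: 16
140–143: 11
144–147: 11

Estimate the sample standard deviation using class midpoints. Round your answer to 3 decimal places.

Midpoints: 117.5, 121.5, 125.5, 129.5, 133.5, 137.5, 141.5, 145.5
n = 153, Σfm = 19861.5, mean = 129.8137
Σfm² = 2587880.25
Σf(m − x̄)² = Σfm² − (Σfm)²/n = 2587880.25 − 19861.5²/153 = 9584.9412
Sample variance = 9584.9412 / 152 = 63.0588
Standard deviation = √63.0588 = 7.9410

7.941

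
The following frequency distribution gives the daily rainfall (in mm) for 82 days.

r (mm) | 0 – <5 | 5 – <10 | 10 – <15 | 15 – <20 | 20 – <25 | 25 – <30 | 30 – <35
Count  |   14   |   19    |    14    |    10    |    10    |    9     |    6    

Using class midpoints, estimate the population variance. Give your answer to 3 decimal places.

Midpoints: 2.5, 7.5, 12.5, 17.5, 22.5, 27.5, 32.5
n = 82, Σfm = 1195, mean = 14.5732
Σfm² = 24612.5
Σf(m − x̄)² = Σfm² − (Σfm)²/n = 24612.5 − 1195²/82 = 7197.5610
Population variance = 7197.5610 / 82 = 87.7751

87.775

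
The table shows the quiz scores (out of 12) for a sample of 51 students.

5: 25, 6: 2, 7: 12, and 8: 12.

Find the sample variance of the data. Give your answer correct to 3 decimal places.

Values: 5, 6, 7, 8
n = 51, Σfx = 317, mean = 6.2157
Σfx² = 2053
Σf(x − x̄)² = Σfx² − (Σfx)²/n = 2053 − 317²/51 = 82.6275
Sample variance = 82.6275 / 50 = 1.6525

1.653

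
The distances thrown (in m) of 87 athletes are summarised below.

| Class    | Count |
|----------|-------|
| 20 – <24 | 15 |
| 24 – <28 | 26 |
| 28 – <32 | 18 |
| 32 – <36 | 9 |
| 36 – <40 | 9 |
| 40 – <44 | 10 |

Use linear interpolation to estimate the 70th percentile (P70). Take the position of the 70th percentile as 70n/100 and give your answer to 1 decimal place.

32.8

Cumulative frequencies: 15, 41, 59, 68, 77, 87
n = 87; position = 70n/100 = 60.9.
This falls in the class 32 – <36: L = 32, F = 59, f = 9, h = 4.
70th percentile ≈ 32 + ((60.9 − 59) / 9) × 4 = 32.8444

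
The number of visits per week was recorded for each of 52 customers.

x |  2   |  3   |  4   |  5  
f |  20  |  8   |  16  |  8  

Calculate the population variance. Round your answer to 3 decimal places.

1.254

Values: 2, 3, 4, 5
n = 52, Σfx = 168, mean = 3.2308
Σfx² = 608
Σf(x − x̄)² = Σfx² − (Σfx)²/n = 608 − 168²/52 = 65.2308
Population variance = 65.2308 / 52 = 1.2544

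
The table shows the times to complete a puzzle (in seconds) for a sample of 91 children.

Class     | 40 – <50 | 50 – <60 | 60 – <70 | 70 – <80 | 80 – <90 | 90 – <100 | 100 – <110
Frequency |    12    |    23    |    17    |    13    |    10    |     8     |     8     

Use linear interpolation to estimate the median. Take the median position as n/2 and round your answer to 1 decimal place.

66.2

Cumulative frequencies: 12, 35, 52, 65, 75, 83, 91
n = 91; position = n/2 = 45.5.
This falls in the class 60 – <70: L = 60, F = 35, f = 17, h = 10.
Median ≈ 60 + ((45.5 − 35) / 17) × 10 = 66.1765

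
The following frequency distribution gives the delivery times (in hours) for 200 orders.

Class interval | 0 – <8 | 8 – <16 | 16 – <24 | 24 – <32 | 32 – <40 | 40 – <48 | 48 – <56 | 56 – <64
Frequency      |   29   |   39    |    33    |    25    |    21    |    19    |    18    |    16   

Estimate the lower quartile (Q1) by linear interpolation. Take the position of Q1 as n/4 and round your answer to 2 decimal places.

12.31

Cumulative frequencies: 29, 68, 101, 126, 147, 166, 184, 200
n = 200; position = n/4 = 50.
This falls in the class 8 – <16: L = 8, F = 29, f = 39, h = 8.
Lower quartile ≈ 8 + ((50 − 29) / 39) × 8 = 12.3077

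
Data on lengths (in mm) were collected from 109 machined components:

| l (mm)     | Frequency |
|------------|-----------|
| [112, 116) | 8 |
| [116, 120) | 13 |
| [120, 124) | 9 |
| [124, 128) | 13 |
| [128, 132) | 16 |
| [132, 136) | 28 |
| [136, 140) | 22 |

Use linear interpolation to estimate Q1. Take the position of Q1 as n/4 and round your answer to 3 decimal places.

Cumulative frequencies: 8, 21, 30, 43, 59, 87, 109
n = 109; position = n/4 = 27.25.
This falls in the class [120, 124): L = 120, F = 21, f = 9, h = 4.
Lower quartile ≈ 120 + ((27.25 − 21) / 9) × 4 = 122.7778

122.778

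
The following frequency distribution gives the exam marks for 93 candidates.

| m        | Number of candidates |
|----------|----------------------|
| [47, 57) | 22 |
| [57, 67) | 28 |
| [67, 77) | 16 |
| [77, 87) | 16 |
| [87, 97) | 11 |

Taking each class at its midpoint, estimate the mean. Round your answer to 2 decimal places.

68.34

Midpoints: 52, 62, 72, 82, 92
Σfm = 22×52 + 28×62 + 16×72 + 16×82 + 11×92 = 6356
n = Σf = 93
Mean = 6356 / 93 = 68.3441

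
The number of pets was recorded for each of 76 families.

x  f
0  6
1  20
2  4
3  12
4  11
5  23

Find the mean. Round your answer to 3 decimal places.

2.934

Values: 0, 1, 2, 3, 4, 5
Σfx = 6×0 + 20×1 + 4×2 + 12×3 + 11×4 + 23×5 = 223
n = Σf = 76
Mean = 223 / 76 = 2.9342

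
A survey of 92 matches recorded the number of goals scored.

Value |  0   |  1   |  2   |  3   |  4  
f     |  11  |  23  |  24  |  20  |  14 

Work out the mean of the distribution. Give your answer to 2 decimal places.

Values: 0, 1, 2, 3, 4
Σfx = 11×0 + 23×1 + 24×2 + 20×3 + 14×4 = 187
n = Σf = 92
Mean = 187 / 92 = 2.0326

2.03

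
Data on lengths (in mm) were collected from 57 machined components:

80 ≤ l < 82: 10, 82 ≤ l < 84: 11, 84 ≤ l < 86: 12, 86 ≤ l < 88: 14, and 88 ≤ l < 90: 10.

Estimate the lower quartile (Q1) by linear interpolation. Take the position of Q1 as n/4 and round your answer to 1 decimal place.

Cumulative frequencies: 10, 21, 33, 47, 57
n = 57; position = n/4 = 14.25.
This falls in the class 82 ≤ l < 84: L = 82, F = 10, f = 11, h = 2.
Lower quartile ≈ 82 + ((14.25 − 10) / 11) × 2 = 82.7727

82.8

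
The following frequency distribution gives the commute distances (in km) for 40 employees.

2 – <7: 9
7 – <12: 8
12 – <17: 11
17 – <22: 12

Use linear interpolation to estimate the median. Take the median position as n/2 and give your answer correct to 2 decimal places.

Cumulative frequencies: 9, 17, 28, 40
n = 40; position = n/2 = 20.
This falls in the class 12 – <17: L = 12, F = 17, f = 11, h = 5.
Median ≈ 12 + ((20 − 17) / 11) × 5 = 13.3636

13.36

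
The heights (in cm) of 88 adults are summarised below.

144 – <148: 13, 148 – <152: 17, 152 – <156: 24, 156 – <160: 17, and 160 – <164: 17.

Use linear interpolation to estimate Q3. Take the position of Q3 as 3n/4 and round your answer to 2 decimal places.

Cumulative frequencies: 13, 30, 54, 71, 88
n = 88; position = 3n/4 = 66.
This falls in the class 156 – <160: L = 156, F = 54, f = 17, h = 4.
Upper quartile ≈ 156 + ((66 − 54) / 17) × 4 = 158.8235

158.82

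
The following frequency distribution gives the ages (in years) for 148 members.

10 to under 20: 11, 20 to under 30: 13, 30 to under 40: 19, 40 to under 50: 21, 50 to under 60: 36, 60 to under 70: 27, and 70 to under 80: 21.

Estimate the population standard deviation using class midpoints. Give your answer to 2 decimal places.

17.73

Midpoints: 15, 25, 35, 45, 55, 65, 75
n = 148, Σfm = 7410, mean = 50.0676
Σfm² = 417500
Σf(m − x̄)² = Σfm² − (Σfm)²/n = 417500 − 7410²/148 = 46499.3243
Population variance = 46499.3243 / 148 = 314.1846
Standard deviation = √314.1846 = 17.7253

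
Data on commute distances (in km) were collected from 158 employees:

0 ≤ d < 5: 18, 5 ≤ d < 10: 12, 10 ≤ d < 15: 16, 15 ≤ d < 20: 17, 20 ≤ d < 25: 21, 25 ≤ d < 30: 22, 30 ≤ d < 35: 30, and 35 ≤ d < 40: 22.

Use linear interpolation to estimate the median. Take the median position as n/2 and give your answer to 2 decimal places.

23.81

Cumulative frequencies: 18, 30, 46, 63, 84, 106, 136, 158
n = 158; position = n/2 = 79.
This falls in the class 20 ≤ d < 25: L = 20, F = 63, f = 21, h = 5.
Median ≈ 20 + ((79 − 63) / 21) × 5 = 23.8095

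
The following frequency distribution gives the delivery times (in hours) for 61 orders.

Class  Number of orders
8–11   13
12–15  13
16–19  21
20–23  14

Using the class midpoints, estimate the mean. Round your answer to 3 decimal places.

15.861

Midpoints: 9.5, 13.5, 17.5, 21.5
Σfm = 13×9.5 + 13×13.5 + 21×17.5 + 14×21.5 = 967.5
n = Σf = 61
Mean = 967.5 / 61 = 15.8607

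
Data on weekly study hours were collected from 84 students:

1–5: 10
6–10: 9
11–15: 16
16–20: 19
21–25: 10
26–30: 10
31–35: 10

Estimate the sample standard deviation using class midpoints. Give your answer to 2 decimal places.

9.21

Midpoints: 3, 8, 13, 18, 23, 28, 33
n = 84, Σfm = 1492, mean = 17.7619
Σfm² = 33546
Σf(m − x̄)² = Σfm² − (Σfm)²/n = 33546 − 1492²/84 = 7045.2381
Sample variance = 7045.2381 / 83 = 84.8824
Standard deviation = √84.8824 = 9.2132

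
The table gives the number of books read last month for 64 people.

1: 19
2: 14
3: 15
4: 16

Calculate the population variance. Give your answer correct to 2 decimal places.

1.34

Values: 1, 2, 3, 4
n = 64, Σfx = 156, mean = 2.4375
Σfx² = 466
Σf(x − x̄)² = Σfx² − (Σfx)²/n = 466 − 156²/64 = 85.7500
Population variance = 85.7500 / 64 = 1.3398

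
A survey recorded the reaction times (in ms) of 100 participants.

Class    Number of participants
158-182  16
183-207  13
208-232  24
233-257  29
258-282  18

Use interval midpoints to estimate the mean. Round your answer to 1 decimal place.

Midpoints: 170, 195, 220, 245, 270
Σfm = 16×170 + 13×195 + 24×220 + 29×245 + 18×270 = 22500
n = Σf = 100
Mean = 22500 / 100 = 225.0000

225.0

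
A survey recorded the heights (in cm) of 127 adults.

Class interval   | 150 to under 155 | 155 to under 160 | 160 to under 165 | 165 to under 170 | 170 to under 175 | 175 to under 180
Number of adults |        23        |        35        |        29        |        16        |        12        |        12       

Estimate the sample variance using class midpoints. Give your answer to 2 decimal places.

Midpoints: 152.5, 157.5, 162.5, 167.5, 172.5, 177.5
n = 127, Σfm = 20612.5, mean = 162.3031
Σfm² = 3352943.75
Σf(m − x̄)² = Σfm² − (Σfm)²/n = 3352943.75 − 20612.5²/127 = 7470.0787
Sample variance = 7470.0787 / 126 = 59.2863

59.29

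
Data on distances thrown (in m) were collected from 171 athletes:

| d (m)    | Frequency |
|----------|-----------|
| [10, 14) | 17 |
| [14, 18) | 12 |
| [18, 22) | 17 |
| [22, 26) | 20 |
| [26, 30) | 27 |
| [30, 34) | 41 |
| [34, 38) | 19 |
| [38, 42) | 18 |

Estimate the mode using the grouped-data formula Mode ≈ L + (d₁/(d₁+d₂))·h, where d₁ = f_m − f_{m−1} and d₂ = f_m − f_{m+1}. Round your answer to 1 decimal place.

31.6

Modal class: [30, 34) (highest frequency 41).
d₁ = 41 − 27 = 14, d₂ = 41 − 19 = 22
Mode ≈ 30 + (14/(14+22)) × 4 = 30 + 1.5556 = 31.5556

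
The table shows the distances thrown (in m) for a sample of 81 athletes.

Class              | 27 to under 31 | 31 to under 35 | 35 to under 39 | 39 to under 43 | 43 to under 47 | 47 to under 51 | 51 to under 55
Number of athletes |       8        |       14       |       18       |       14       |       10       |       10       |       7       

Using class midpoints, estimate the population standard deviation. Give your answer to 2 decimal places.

7.09

Midpoints: 29, 33, 37, 41, 45, 49, 53
n = 81, Σfm = 3245, mean = 40.0617
Σfm² = 134073
Σf(m − x̄)² = Σfm² − (Σfm)²/n = 134073 − 3245²/81 = 4072.6914
Population variance = 4072.6914 / 81 = 50.2801
Standard deviation = √50.2801 = 7.0908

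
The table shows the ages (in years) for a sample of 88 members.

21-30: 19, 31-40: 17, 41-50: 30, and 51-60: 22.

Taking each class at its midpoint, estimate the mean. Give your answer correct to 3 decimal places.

41.750

Midpoints: 25.5, 35.5, 45.5, 55.5
Σfm = 19×25.5 + 17×35.5 + 30×45.5 + 22×55.5 = 3674
n = Σf = 88
Mean = 3674 / 88 = 41.7500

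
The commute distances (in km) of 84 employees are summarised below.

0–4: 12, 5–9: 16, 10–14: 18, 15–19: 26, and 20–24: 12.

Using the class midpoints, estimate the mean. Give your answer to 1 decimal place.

Midpoints: 2, 7, 12, 17, 22
Σfm = 12×2 + 16×7 + 18×12 + 26×17 + 12×22 = 1058
n = Σf = 84
Mean = 1058 / 84 = 12.5952

12.6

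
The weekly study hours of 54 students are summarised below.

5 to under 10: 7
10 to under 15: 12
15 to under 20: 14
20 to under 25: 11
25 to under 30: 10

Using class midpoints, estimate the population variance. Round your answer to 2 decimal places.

Midpoints: 7.5, 12.5, 17.5, 22.5, 27.5
n = 54, Σfm = 970, mean = 17.9630
Σfm² = 19687.5
Σf(m − x̄)² = Σfm² − (Σfm)²/n = 19687.5 − 970²/54 = 2263.4259
Population variance = 2263.4259 / 54 = 41.9153

41.92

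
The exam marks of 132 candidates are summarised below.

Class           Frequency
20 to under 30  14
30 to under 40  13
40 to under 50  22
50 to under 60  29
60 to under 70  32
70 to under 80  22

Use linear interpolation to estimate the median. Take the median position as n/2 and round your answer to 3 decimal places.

Cumulative frequencies: 14, 27, 49, 78, 110, 132
n = 132; position = n/2 = 66.
This falls in the class 50 to under 60: L = 50, F = 49, f = 29, h = 10.
Median ≈ 50 + ((66 − 49) / 29) × 10 = 55.8621

55.862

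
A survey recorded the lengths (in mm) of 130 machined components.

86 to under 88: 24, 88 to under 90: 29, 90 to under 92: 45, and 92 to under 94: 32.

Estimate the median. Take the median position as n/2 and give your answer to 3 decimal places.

Cumulative frequencies: 24, 53, 98, 130
n = 130; position = n/2 = 65.
This falls in the class 90 to under 92: L = 90, F = 53, f = 45, h = 2.
Median ≈ 90 + ((65 − 53) / 45) × 2 = 90.5333

90.533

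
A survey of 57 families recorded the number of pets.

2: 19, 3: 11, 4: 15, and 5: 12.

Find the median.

Cumulative frequencies: 19, 30, 45, 57
n = 57, so the median is the value in position (n+1)/2 = 29.
Position 29 falls at value 3.

3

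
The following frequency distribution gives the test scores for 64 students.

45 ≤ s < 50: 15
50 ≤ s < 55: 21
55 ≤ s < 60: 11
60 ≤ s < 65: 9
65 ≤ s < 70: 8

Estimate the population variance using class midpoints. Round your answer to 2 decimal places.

43.53

Midpoints: 47.5, 52.5, 57.5, 62.5, 67.5
n = 64, Σfm = 3550, mean = 55.4688
Σfm² = 199700
Σf(m − x̄)² = Σfm² − (Σfm)²/n = 199700 − 3550²/64 = 2785.9375
Population variance = 2785.9375 / 64 = 43.5303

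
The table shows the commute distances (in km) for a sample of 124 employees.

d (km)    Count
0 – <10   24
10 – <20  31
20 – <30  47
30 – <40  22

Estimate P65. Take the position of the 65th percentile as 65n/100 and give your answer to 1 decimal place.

Cumulative frequencies: 24, 55, 102, 124
n = 124; position = 65n/100 = 80.6.
This falls in the class 20 – <30: L = 20, F = 55, f = 47, h = 10.
65th percentile ≈ 20 + ((80.6 − 55) / 47) × 10 = 25.4468

25.4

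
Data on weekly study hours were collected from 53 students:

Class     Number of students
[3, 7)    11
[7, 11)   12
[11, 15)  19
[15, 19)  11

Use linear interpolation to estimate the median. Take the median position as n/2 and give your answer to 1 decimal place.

11.7

Cumulative frequencies: 11, 23, 42, 53
n = 53; position = n/2 = 26.5.
This falls in the class [11, 15): L = 11, F = 23, f = 19, h = 4.
Median ≈ 11 + ((26.5 − 23) / 19) × 4 = 11.7368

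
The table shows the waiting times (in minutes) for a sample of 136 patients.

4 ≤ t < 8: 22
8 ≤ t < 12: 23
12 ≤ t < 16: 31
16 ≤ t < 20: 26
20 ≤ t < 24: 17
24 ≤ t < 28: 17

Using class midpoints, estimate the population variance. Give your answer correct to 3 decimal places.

Midpoints: 6, 10, 14, 18, 22, 26
n = 136, Σfm = 2080, mean = 15.2941
Σfm² = 37312
Σf(m − x̄)² = Σfm² − (Σfm)²/n = 37312 − 2080²/136 = 5500.2353
Population variance = 5500.2353 / 136 = 40.4429

40.443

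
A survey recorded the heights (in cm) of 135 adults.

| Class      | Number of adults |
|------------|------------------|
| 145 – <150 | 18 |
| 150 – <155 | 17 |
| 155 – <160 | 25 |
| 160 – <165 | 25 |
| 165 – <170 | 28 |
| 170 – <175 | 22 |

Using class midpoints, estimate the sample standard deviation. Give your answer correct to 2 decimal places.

8.18

Midpoints: 147.5, 152.5, 157.5, 162.5, 167.5, 172.5
n = 135, Σfm = 21732.5, mean = 160.9815
Σfm² = 3507493.75
Σf(m − x̄)² = Σfm² − (Σfm)²/n = 3507493.75 − 21732.5²/135 = 8963.7037
Sample variance = 8963.7037 / 134 = 66.8933
Standard deviation = √66.8933 = 8.1788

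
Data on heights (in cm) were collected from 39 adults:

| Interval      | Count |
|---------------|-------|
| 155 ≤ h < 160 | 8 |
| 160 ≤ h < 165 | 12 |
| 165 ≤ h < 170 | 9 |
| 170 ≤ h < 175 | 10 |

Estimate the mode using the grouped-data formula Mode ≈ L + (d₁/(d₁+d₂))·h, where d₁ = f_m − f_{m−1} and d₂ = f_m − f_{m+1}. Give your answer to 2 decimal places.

Modal class: 160 ≤ h < 165 (highest frequency 12).
d₁ = 12 − 8 = 4, d₂ = 12 − 9 = 3
Mode ≈ 160 + (4/(4+3)) × 5 = 160 + 2.8571 = 162.8571

162.86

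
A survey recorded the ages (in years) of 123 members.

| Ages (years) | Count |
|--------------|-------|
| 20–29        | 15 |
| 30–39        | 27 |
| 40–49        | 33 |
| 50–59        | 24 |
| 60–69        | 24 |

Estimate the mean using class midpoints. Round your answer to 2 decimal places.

45.72

Midpoints: 24.5, 34.5, 44.5, 54.5, 64.5
Σfm = 15×24.5 + 27×34.5 + 33×44.5 + 24×54.5 + 24×64.5 = 5623.5
n = Σf = 123
Mean = 5623.5 / 123 = 45.7195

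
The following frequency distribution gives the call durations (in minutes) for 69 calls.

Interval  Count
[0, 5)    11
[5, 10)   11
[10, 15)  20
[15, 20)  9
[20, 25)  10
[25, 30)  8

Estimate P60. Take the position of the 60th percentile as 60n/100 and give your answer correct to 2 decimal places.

Cumulative frequencies: 11, 22, 42, 51, 61, 69
n = 69; position = 60n/100 = 41.4.
This falls in the class [10, 15): L = 10, F = 22, f = 20, h = 5.
60th percentile ≈ 10 + ((41.4 − 22) / 20) × 5 = 14.8500

14.85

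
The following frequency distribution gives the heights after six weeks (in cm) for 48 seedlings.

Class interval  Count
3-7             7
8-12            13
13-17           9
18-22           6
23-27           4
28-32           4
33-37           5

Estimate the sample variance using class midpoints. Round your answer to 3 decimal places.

91.212

Midpoints: 5, 10, 15, 20, 25, 30, 35
n = 48, Σfm = 815, mean = 16.9792
Σfm² = 18125
Σf(m − x̄)² = Σfm² − (Σfm)²/n = 18125 − 815²/48 = 4286.9792
Sample variance = 4286.9792 / 47 = 91.2123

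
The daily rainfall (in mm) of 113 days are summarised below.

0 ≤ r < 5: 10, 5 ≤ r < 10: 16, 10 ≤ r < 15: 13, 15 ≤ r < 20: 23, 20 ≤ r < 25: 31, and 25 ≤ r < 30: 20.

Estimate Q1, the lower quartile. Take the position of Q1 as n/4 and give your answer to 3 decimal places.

Cumulative frequencies: 10, 26, 39, 62, 93, 113
n = 113; position = n/4 = 28.25.
This falls in the class 10 ≤ r < 15: L = 10, F = 26, f = 13, h = 5.
Lower quartile ≈ 10 + ((28.25 − 26) / 13) × 5 = 10.8654

10.865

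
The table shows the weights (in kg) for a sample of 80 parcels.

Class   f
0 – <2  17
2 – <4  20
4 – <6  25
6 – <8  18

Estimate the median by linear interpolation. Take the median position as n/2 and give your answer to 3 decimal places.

Cumulative frequencies: 17, 37, 62, 80
n = 80; position = n/2 = 40.
This falls in the class 4 – <6: L = 4, F = 37, f = 25, h = 2.
Median ≈ 4 + ((40 − 37) / 25) × 2 = 4.2400

4.240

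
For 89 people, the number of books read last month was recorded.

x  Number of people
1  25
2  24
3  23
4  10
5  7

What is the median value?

2

Cumulative frequencies: 25, 49, 72, 82, 89
n = 89, so the median is the value in position (n+1)/2 = 45.
Position 45 falls at value 2.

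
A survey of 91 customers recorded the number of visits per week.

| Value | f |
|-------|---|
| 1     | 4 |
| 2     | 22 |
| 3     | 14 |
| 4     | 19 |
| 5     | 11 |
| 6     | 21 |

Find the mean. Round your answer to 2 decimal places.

Values: 1, 2, 3, 4, 5, 6
Σfx = 4×1 + 22×2 + 14×3 + 19×4 + 11×5 + 21×6 = 347
n = Σf = 91
Mean = 347 / 91 = 3.8132

3.81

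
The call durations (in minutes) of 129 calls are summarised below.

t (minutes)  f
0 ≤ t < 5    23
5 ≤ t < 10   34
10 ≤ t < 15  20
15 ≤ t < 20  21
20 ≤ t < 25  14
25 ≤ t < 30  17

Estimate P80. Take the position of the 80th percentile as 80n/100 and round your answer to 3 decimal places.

21.857

Cumulative frequencies: 23, 57, 77, 98, 112, 129
n = 129; position = 80n/100 = 103.2.
This falls in the class 20 ≤ t < 25: L = 20, F = 98, f = 14, h = 5.
80th percentile ≈ 20 + ((103.2 − 98) / 14) × 5 = 21.8571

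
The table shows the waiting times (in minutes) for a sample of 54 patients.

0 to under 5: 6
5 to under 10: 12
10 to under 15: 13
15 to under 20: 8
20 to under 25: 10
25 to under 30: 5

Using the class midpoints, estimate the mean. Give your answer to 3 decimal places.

Midpoints: 2.5, 7.5, 12.5, 17.5, 22.5, 27.5
Σfm = 6×2.5 + 12×7.5 + 13×12.5 + 8×17.5 + 10×22.5 + 5×27.5 = 770
n = Σf = 54
Mean = 770 / 54 = 14.2593

14.259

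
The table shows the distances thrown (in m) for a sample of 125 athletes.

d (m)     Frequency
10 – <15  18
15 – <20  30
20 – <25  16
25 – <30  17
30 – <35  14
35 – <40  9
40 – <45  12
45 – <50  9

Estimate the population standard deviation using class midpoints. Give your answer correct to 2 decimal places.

10.90

Midpoints: 12.5, 17.5, 22.5, 27.5, 32.5, 37.5, 42.5, 47.5
n = 125, Σfm = 3307.5, mean = 26.4600
Σfm² = 102381.25
Σf(m − x̄)² = Σfm² − (Σfm)²/n = 102381.25 − 3307.5²/125 = 14864.8000
Population variance = 14864.8000 / 125 = 118.9184
Standard deviation = √118.9184 = 10.9050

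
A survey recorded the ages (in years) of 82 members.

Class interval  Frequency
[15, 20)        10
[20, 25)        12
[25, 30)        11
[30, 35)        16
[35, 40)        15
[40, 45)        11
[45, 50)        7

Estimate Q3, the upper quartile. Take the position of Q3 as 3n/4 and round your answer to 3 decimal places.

Cumulative frequencies: 10, 22, 33, 49, 64, 75, 82
n = 82; position = 3n/4 = 61.5.
This falls in the class [35, 40): L = 35, F = 49, f = 15, h = 5.
Upper quartile ≈ 35 + ((61.5 − 49) / 15) × 5 = 39.1667

39.167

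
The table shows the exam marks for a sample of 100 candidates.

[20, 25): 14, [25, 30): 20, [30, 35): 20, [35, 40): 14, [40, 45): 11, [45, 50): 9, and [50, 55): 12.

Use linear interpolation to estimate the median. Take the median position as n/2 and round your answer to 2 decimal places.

34.00

Cumulative frequencies: 14, 34, 54, 68, 79, 88, 100
n = 100; position = n/2 = 50.
This falls in the class [30, 35): L = 30, F = 34, f = 20, h = 5.
Median ≈ 30 + ((50 − 34) / 20) × 5 = 34.0000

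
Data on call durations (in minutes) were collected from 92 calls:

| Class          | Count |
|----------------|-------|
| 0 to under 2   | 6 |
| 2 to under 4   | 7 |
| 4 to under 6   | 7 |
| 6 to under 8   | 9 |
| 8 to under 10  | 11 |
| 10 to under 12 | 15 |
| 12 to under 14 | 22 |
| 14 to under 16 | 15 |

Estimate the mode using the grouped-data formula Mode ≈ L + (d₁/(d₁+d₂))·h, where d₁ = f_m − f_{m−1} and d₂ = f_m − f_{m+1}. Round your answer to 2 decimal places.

13.00

Modal class: 12 to under 14 (highest frequency 22).
d₁ = 22 − 15 = 7, d₂ = 22 − 15 = 7
Mode ≈ 12 + (7/(7+7)) × 2 = 12 + 1.0000 = 13.0000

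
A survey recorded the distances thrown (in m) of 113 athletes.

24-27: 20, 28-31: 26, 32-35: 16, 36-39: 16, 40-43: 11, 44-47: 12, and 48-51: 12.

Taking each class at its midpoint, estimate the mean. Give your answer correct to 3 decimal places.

Midpoints: 25.5, 29.5, 33.5, 37.5, 41.5, 45.5, 49.5
Σfm = 20×25.5 + 26×29.5 + 16×33.5 + 16×37.5 + 11×41.5 + 12×45.5 + 12×49.5 = 4009.5
n = Σf = 113
Mean = 4009.5 / 113 = 35.4823

35.482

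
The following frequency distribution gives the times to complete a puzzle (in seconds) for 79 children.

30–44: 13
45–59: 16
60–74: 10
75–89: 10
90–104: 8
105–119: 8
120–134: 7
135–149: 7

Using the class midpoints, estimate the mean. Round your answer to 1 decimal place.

Midpoints: 37, 52, 67, 82, 97, 112, 127, 142
Σfm = 13×37 + 16×52 + 10×67 + 10×82 + 8×97 + 8×112 + 7×127 + 7×142 = 6358
n = Σf = 79
Mean = 6358 / 79 = 80.4810

80.5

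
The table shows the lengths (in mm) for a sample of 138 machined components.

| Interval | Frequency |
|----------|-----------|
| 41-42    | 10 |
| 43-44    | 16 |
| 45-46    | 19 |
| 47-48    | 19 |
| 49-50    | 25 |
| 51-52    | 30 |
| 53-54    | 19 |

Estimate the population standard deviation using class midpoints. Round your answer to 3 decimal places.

3.660

Midpoints: 41.5, 43.5, 45.5, 47.5, 49.5, 51.5, 53.5
n = 138, Σfm = 6677, mean = 48.3841
Σfm² = 324908.5
Σf(m − x̄)² = Σfm² − (Σfm)²/n = 324908.5 − 6677²/138 = 1848.1449
Population variance = 1848.1449 / 138 = 13.3924
Standard deviation = √13.3924 = 3.6596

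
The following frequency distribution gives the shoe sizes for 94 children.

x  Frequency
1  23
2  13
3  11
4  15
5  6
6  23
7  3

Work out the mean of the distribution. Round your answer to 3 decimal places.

Values: 1, 2, 3, 4, 5, 6, 7
Σfx = 23×1 + 13×2 + 11×3 + 15×4 + 6×5 + 23×6 + 3×7 = 331
n = Σf = 94
Mean = 331 / 94 = 3.5213

3.521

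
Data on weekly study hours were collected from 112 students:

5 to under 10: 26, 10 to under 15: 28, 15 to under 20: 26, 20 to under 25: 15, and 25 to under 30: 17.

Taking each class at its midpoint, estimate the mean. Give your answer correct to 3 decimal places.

16.116

Midpoints: 7.5, 12.5, 17.5, 22.5, 27.5
Σfm = 26×7.5 + 28×12.5 + 26×17.5 + 15×22.5 + 17×27.5 = 1805
n = Σf = 112
Mean = 1805 / 112 = 16.1161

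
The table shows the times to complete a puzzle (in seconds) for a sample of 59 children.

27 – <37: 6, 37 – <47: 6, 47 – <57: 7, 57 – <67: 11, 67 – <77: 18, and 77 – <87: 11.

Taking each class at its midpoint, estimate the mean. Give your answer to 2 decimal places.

62.51

Midpoints: 32, 42, 52, 62, 72, 82
Σfm = 6×32 + 6×42 + 7×52 + 11×62 + 18×72 + 11×82 = 3688
n = Σf = 59
Mean = 3688 / 59 = 62.5085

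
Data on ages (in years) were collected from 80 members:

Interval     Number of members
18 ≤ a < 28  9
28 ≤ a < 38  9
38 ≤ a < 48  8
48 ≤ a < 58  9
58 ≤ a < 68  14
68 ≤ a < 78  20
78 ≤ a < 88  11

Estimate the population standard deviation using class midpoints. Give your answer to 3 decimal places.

Midpoints: 23, 33, 43, 53, 63, 73, 83
n = 80, Σfm = 4580, mean = 57.2500
Σfm² = 292560
Σf(m − x̄)² = Σfm² − (Σfm)²/n = 292560 − 4580²/80 = 30355.0000
Population variance = 30355.0000 / 80 = 379.4375
Standard deviation = √379.4375 = 19.4792

19.479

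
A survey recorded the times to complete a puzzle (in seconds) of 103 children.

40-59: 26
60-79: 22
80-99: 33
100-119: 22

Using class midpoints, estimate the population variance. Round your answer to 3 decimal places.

Midpoints: 49.5, 69.5, 89.5, 109.5
n = 103, Σfm = 8178.5, mean = 79.4029
Σfm² = 698095.75
Σf(m − x̄)² = Σfm² − (Σfm)²/n = 698095.75 − 8178.5²/103 = 48699.0291
Population variance = 48699.0291 / 103 = 472.8061

472.806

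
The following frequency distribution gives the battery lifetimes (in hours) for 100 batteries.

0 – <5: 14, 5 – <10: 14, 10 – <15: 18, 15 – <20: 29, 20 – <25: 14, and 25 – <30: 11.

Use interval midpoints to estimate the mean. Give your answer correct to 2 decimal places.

Midpoints: 2.5, 7.5, 12.5, 17.5, 22.5, 27.5
Σfm = 14×2.5 + 14×7.5 + 18×12.5 + 29×17.5 + 14×22.5 + 11×27.5 = 1490
n = Σf = 100
Mean = 1490 / 100 = 14.9000

14.90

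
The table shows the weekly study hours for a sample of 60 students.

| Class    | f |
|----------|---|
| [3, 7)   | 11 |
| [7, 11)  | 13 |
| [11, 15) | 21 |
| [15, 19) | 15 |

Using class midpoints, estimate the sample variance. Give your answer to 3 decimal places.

Midpoints: 5, 9, 13, 17
n = 60, Σfm = 700, mean = 11.6667
Σfm² = 9212
Σf(m − x̄)² = Σfm² − (Σfm)²/n = 9212 − 700²/60 = 1045.3333
Sample variance = 1045.3333 / 59 = 17.7175

17.718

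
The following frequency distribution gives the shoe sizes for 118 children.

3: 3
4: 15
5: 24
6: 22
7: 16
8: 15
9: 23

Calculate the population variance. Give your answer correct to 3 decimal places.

Values: 3, 4, 5, 6, 7, 8, 9
n = 118, Σfx = 760, mean = 6.4407
Σfx² = 5266
Σf(x − x̄)² = Σfx² − (Σfx)²/n = 5266 − 760²/118 = 371.0847
Population variance = 371.0847 / 118 = 3.1448

3.145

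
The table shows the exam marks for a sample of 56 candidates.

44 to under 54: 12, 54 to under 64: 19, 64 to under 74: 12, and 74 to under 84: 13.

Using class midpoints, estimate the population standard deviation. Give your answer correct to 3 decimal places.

10.684

Midpoints: 49, 59, 69, 79
n = 56, Σfm = 3564, mean = 63.6429
Σfm² = 233216
Σf(m − x̄)² = Σfm² − (Σfm)²/n = 233216 − 3564²/56 = 6392.8571
Population variance = 6392.8571 / 56 = 114.1582
Standard deviation = √114.1582 = 10.6845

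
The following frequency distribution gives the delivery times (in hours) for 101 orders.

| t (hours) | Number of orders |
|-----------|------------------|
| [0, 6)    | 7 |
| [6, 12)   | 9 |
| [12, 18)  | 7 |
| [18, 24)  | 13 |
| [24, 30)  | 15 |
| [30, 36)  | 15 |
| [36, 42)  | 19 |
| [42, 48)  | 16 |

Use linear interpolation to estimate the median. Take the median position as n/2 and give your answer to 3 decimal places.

Cumulative frequencies: 7, 16, 23, 36, 51, 66, 85, 101
n = 101; position = n/2 = 50.5.
This falls in the class [24, 30): L = 24, F = 36, f = 15, h = 6.
Median ≈ 24 + ((50.5 − 36) / 15) × 6 = 29.8000

29.800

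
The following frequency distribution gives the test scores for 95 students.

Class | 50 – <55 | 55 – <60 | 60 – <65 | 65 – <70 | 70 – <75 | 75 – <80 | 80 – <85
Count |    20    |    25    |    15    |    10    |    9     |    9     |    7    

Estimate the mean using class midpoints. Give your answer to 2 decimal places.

63.45

Midpoints: 52.5, 57.5, 62.5, 67.5, 72.5, 77.5, 82.5
Σfm = 20×52.5 + 25×57.5 + 15×62.5 + 10×67.5 + 9×72.5 + 9×77.5 + 7×82.5 = 6027.5
n = Σf = 95
Mean = 6027.5 / 95 = 63.4474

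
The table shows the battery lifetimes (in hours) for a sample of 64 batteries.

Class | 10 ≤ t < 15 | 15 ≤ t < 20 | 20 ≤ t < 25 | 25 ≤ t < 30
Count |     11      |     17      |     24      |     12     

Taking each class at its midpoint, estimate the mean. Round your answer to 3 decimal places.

Midpoints: 12.5, 17.5, 22.5, 27.5
Σfm = 11×12.5 + 17×17.5 + 24×22.5 + 12×27.5 = 1305
n = Σf = 64
Mean = 1305 / 64 = 20.3906

20.391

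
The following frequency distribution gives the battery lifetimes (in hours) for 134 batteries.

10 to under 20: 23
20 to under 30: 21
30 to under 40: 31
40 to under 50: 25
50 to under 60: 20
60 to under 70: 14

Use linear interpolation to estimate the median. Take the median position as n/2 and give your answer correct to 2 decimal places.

Cumulative frequencies: 23, 44, 75, 100, 120, 134
n = 134; position = n/2 = 67.
This falls in the class 30 to under 40: L = 30, F = 44, f = 31, h = 10.
Median ≈ 30 + ((67 − 44) / 31) × 10 = 37.4194

37.42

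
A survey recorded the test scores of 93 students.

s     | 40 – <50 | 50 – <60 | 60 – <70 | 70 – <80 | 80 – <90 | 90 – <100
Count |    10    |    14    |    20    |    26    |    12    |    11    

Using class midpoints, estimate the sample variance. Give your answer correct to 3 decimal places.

Midpoints: 45, 55, 65, 75, 85, 95
n = 93, Σfm = 6535, mean = 70.2688
Σfm² = 479325
Σf(m − x̄)² = Σfm² − (Σfm)²/n = 479325 − 6535²/93 = 20118.2796
Sample variance = 20118.2796 / 92 = 218.6770

218.677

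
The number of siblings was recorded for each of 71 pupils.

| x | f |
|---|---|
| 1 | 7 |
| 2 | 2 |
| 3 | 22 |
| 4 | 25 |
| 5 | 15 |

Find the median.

4

Cumulative frequencies: 7, 9, 31, 56, 71
n = 71, so the median is the value in position (n+1)/2 = 36.
Position 36 falls at value 4.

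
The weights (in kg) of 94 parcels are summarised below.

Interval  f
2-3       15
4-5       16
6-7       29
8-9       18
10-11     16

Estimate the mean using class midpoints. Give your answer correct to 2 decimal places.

6.59

Midpoints: 2.5, 4.5, 6.5, 8.5, 10.5
Σfm = 15×2.5 + 16×4.5 + 29×6.5 + 18×8.5 + 16×10.5 = 619
n = Σf = 94
Mean = 619 / 94 = 6.5851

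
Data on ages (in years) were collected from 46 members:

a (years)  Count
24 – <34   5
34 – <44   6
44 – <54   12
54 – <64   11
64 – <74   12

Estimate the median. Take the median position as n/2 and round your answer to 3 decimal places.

Cumulative frequencies: 5, 11, 23, 34, 46
n = 46; position = n/2 = 23.
This falls in the class 44 – <54: L = 44, F = 11, f = 12, h = 10.
Median ≈ 44 + ((23 − 11) / 12) × 10 = 54.0000

54.000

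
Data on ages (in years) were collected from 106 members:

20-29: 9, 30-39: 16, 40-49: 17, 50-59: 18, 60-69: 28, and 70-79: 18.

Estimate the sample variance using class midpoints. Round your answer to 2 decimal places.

Midpoints: 24.5, 34.5, 44.5, 54.5, 64.5, 74.5
n = 106, Σfm = 5657, mean = 53.3679
Σfm² = 327966.5
Σf(m − x̄)² = Σfm² − (Σfm)²/n = 327966.5 − 5657²/106 = 26064.1509
Sample variance = 26064.1509 / 105 = 248.2300

248.23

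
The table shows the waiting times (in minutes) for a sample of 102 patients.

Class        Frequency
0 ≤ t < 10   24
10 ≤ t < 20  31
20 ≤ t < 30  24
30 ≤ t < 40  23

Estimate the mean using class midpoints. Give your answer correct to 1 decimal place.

Midpoints: 5, 15, 25, 35
Σfm = 24×5 + 31×15 + 24×25 + 23×35 = 1990
n = Σf = 102
Mean = 1990 / 102 = 19.5098

19.5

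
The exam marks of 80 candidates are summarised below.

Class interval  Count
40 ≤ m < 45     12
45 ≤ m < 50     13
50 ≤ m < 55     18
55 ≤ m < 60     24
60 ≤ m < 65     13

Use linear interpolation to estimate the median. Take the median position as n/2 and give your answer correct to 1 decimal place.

54.2

Cumulative frequencies: 12, 25, 43, 67, 80
n = 80; position = n/2 = 40.
This falls in the class 50 ≤ m < 55: L = 50, F = 25, f = 18, h = 5.
Median ≈ 50 + ((40 − 25) / 18) × 5 = 54.1667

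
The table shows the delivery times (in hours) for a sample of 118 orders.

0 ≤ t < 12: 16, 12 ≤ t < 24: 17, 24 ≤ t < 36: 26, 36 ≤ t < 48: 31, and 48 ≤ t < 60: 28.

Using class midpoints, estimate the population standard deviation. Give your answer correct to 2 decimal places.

Midpoints: 6, 18, 30, 42, 54
n = 118, Σfm = 3996, mean = 33.8644
Σfm² = 165816
Σf(m − x̄)² = Σfm² − (Σfm)²/n = 165816 − 3996²/118 = 30493.8305
Population variance = 30493.8305 / 118 = 258.4223
Standard deviation = √258.4223 = 16.0755

16.08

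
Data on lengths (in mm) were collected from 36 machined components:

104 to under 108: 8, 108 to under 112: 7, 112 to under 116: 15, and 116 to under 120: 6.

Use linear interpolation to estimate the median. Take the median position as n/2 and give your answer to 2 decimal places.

112.80

Cumulative frequencies: 8, 15, 30, 36
n = 36; position = n/2 = 18.
This falls in the class 112 to under 116: L = 112, F = 15, f = 15, h = 4.
Median ≈ 112 + ((18 − 15) / 15) × 4 = 112.8000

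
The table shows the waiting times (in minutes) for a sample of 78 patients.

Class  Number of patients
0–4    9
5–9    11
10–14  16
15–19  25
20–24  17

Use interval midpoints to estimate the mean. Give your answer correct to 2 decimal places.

Midpoints: 2, 7, 12, 17, 22
Σfm = 9×2 + 11×7 + 16×12 + 25×17 + 17×22 = 1086
n = Σf = 78
Mean = 1086 / 78 = 13.9231

13.92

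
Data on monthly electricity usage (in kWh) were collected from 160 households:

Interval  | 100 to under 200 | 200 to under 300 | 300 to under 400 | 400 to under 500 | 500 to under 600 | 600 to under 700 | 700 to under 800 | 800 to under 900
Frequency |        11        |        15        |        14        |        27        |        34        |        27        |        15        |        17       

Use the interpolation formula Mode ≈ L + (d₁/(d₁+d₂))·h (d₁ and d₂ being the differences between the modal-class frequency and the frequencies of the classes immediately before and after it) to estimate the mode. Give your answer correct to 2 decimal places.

550.00

Modal class: 500 to under 600 (highest frequency 34).
d₁ = 34 − 27 = 7, d₂ = 34 − 27 = 7
Mode ≈ 500 + (7/(7+7)) × 100 = 500 + 50.0000 = 550.0000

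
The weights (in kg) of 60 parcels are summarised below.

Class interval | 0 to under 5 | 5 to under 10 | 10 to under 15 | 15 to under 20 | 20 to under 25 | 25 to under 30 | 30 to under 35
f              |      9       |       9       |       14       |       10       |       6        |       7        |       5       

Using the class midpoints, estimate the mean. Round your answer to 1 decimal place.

15.5

Midpoints: 2.5, 7.5, 12.5, 17.5, 22.5, 27.5, 32.5
Σfm = 9×2.5 + 9×7.5 + 14×12.5 + 10×17.5 + 6×22.5 + 7×27.5 + 5×32.5 = 930
n = Σf = 60
Mean = 930 / 60 = 15.5000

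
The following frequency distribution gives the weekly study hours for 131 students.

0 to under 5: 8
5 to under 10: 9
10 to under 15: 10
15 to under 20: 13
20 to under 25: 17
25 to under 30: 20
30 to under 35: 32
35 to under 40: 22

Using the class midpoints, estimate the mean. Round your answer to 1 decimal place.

Midpoints: 2.5, 7.5, 12.5, 17.5, 22.5, 27.5, 32.5, 37.5
Σfm = 8×2.5 + 9×7.5 + 10×12.5 + 13×17.5 + 17×22.5 + 20×27.5 + 32×32.5 + 22×37.5 = 3237.5
n = Σf = 131
Mean = 3237.5 / 131 = 24.7137

24.7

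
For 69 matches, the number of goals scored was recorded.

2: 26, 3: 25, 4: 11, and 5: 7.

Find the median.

Cumulative frequencies: 26, 51, 62, 69
n = 69, so the median is the value in position (n+1)/2 = 35.
Position 35 falls at value 3.

3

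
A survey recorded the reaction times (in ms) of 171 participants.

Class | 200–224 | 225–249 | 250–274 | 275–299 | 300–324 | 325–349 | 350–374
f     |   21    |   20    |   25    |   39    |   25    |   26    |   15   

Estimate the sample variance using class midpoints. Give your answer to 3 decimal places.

2050.697

Midpoints: 212, 237, 262, 287, 312, 337, 362
n = 171, Σfm = 48927, mean = 286.1228
Σfm² = 14347749
Σf(m − x̄)² = Σfm² − (Σfm)²/n = 14347749 − 48927²/171 = 348618.4211
Sample variance = 348618.4211 / 170 = 2050.6966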